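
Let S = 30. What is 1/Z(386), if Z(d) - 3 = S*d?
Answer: 1/11583 ≈ 8.6333e-5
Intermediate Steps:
Z(d) = 3 + 30*d
1/Z(386) = 1/(3 + 30*386) = 1/(3 + 11580) = 1/11583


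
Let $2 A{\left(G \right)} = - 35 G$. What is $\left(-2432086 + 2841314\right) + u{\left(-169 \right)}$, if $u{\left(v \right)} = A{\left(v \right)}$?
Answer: $\frac{824371}{2} \approx 4.1219 \cdot 10^{5}$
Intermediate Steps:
$A{\left(G \right)} = - \frac{35 G}{2}$ ($A{\left(G \right)} = \frac{\left(-35\right) G}{2} = - \frac{35 G}{2}$)
$u{\left(v \right)} = - \frac{35 v}{2}$
$\left(-2432086 + 2841314\right) + u{\left(-169 \right)} = \left(-2432086 + 2841314\right) - - \frac{5915}{2} = 409228 + \frac{5915}{2} = \frac{824371}{2}$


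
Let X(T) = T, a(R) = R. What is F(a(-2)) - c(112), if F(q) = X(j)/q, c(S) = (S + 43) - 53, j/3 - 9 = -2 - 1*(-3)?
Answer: -117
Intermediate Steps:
j = 30 (j = 27 + 3*(-2 - 1*(-3)) = 27 + 3*(-2 + 3) = 27 + 3*1 = 27 + 3 = 30)
c(S) = -10 + S (c(S) = (43 + S) - 53 = -10 + S)
F(q) = 30/q
F(a(-2)) - c(112) = 30/(-2) - (-10 + 112) = 30*(-1/2) - 1*102 = -15 - 102 = -117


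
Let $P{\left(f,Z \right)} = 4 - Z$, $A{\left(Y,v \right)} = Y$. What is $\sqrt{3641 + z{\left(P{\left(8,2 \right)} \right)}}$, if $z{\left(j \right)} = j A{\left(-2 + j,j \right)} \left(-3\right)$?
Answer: $\sqrt{3641} \approx 60.341$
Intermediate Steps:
$z{\left(j \right)} = - 3 j \left(-2 + j\right)$ ($z{\left(j \right)} = j \left(-2 + j\right) \left(-3\right) = - 3 j \left(-2 + j\right)$)
$\sqrt{3641 + z{\left(P{\left(8,2 \right)} \right)}} = \sqrt{3641 + 3 \left(4 - 2\right) \left(2 - \left(4 - 2\right)\right)} = \sqrt{3641 + 3 \cdot 2 \left(2 - 2\right)} = \sqrt{3641 + 3 \cdot 2 \cdot 0} = \sqrt{3641 + 0} = \sqrt{3641}$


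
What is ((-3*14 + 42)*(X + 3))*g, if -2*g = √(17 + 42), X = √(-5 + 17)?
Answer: 0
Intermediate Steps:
X = 2*√3 (X = √12 = 2*√3 ≈ 3.4641)
g = -√59/2 (g = -√(17 + 42)/2 = -√59/2 ≈ -3.8406)
((-3*14 + 42)*(X + 3))*g = ((-3*14 + 42)*(2*√3 + 3))*(-√59/2) = ((-42 + 42)*(3 + 2*√3))*(-√59/2) = (0*(3 + 2*√3))*(-√59/2) = 0*(-√59/2) = 0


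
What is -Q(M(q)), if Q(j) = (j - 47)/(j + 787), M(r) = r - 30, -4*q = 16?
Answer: 27/251 ≈ 0.10757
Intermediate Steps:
q = -4 (q = -¼*16 = -4)
M(r) = -30 + r
Q(j) = (-47 + j)/(787 + j)
-Q(M(q)) = -(-47 + (-30 - 4))/(787 + (-30 - 4)) = -(-47 - 34)/(787 - 34) = -(-81)/753 = -1*(-27/251) = 27/251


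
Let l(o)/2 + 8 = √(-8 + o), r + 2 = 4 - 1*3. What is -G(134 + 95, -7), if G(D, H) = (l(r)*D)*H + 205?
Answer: -25853 + 9618*I ≈ -25853.0 + 9618.0*I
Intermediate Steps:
r = -1 (r = -2 + (4 - 1*3) = -2 + (4 - 3) = -2 + 1 = -1)
l(o) = -16 + 2*√(-8 + o)
G(D, H) = 205 + D*H*(-16 + 6*I) (G(D, H) = ((-16 + 2*√(-8 - 1))*D)*H + 205 = ((-16 + 2*√(-9))*D)*H + 205 = ((-16 + 2*(3*I))*D)*H + 205 = ((-16 + 6*I)*D)*H + 205 = (D*(-16 + 6*I))*H + 205 = D*H*(-16 + 6*I) + 205 = 205 + D*H*(-16 + 6*I))
-G(134 + 95, -7) = -(205 + (134 + 95)*(-7)*(-16 + 6*I)) = -(205 + 229*(-7)*(-16 + 6*I)) = -(205 + (25648 - 9618*I)) = -(25853 - 9618*I) = -25853 + 9618*I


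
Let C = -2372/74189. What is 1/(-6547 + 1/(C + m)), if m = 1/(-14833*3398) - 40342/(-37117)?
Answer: -146413870386009763/958432817314503050019 ≈ -0.00015276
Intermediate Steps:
C = -2372/74189 (C = -2372*1/74189 = -2372/74189 ≈ -0.031972)
m = 2033338989511/1870790854478 (m = -1/14833*1/3398 - 40342*(-1/37117) = -1/50402534 + 40342/37117 = 2033338989511/1870790854478 ≈ 1.0869)
1/(-6547 + 1/(C + m)) = 1/(-6547 + 1/(-2372/74189 + 2033338989511/1870790854478)) = 1/(-6547 + 1/(146413870386009763/138792102702868342)) = 1/(-6547 + 138792102702868342/146413870386009763) = 1/(-958432817314503050019/146413870386009763) = -146413870386009763/958432817314503050019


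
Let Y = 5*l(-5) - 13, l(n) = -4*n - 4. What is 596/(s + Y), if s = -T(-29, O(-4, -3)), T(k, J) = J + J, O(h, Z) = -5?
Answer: 596/77 ≈ 7.7403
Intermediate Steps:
T(k, J) = 2*J
s = 10 (s = -2*(-5) = -1*(-10) = 10)
l(n) = -4 - 4*n
Y = 67 (Y = 5*(-4 - 4*(-5)) - 13 = 5*(-4 + 20) - 13 = 5*16 - 13 = 80 - 13 = 67)
596/(s + Y) = 596/(10 + 67) = 596/77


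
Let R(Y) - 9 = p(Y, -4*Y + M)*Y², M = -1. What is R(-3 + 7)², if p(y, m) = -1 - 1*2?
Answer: 1521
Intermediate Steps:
p(y, m) = -3 (p(y, m) = -1 - 2 = -3)
R(Y) = 9 - 3*Y²
R(-3 + 7)² = (9 - 3*(-3 + 7)²)² = (9 - 3*4²)² = (9 - 3*16)² = (9 - 48)² = (-39)² = 1521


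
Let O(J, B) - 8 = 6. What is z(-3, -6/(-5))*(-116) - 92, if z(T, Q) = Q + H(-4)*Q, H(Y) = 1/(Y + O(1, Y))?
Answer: -6128/25 ≈ -245.12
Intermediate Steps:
O(J, B) = 14 (O(J, B) = 8 + 6 = 14)
H(Y) = 1/(14 + Y) (H(Y) = 1/(Y + 14) = 1/(14 + Y))
z(T, Q) = 11*Q/10 (z(T, Q) = Q + Q/(14 - 4) = Q + Q/10 = 11*Q/10)
z(-3, -6/(-5))*(-116) - 92 = (11*(-6/(-5))/10)*(-116) - 92 = (11*(-6*(-⅕))/10)*(-116) - 92 = ((11/10)*(6/5))*(-116) - 92 = (33/25)*(-116) - 92 = -3828/25 - 92 = -6128/25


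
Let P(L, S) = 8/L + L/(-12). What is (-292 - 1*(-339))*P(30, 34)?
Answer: -3149/30 ≈ -104.97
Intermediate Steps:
P(L, S) = 8/L - L/12 (P(L, S) = 8/L + L*(-1/12) = 8/L - L/12)
(-292 - 1*(-339))*P(30, 34) = (-292 - 1*(-339))*(8/30 - 1/12*30) = (-292 + 339)*(8*(1/30) - 5/2) = 47*(4/15 - 5/2) = 47*(-67/30) = -3149/30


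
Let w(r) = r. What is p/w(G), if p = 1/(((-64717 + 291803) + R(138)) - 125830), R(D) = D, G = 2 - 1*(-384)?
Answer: 1/39138084 ≈ 2.5551e-8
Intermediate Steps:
G = 386 (G = 2 + 384 = 386)
p = 1/101394 (p = 1/(((-64717 + 291803) + 138) - 125830) = 1/((227086 + 138) - 125830) = 1/(227224 - 125830) = 1/101394 ≈ 9.8625e-6)
p/w(G) = (1/101394)/386 = (1/101394)*(1/386) = 1/39138084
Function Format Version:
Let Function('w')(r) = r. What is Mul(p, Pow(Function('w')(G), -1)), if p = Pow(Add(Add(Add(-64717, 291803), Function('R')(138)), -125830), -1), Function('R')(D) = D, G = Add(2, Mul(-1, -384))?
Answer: Rational(1, 39138084) ≈ 2.5551e-8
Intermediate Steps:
G = 386 (G = Add(2, 384) = 386)
p = Rational(1, 101394) (p = Pow(Add(Add(Add(-64717, 291803), 138), -125830), -1) = Pow(Add(Add(227086, 138), -125830), -1) = Pow(Add(227224, -125830), -1) = Pow(101394, -1) = Rational(1, 101394) ≈ 9.8625e-6)
Mul(p, Pow(Function('w')(G), -1)) = Mul(Rational(1, 101394), Pow(386, -1)) = Mul(Rational(1, 101394), Rational(1, 386)) = Rational(1, 39138084)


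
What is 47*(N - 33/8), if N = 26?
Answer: 8225/8 ≈ 1028.1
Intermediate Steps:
47*(N - 33/8) = 47*(26 - 33/8) = 47*(175/8) = 8225/8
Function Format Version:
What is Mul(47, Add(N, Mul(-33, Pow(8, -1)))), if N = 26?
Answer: Rational(8225, 8) ≈ 1028.1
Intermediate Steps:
Mul(47, Add(N, Mul(-33, Pow(8, -1)))) = Mul(47, Add(26, Mul(-33, Pow(8, -1)))) = Mul(47, Add(26, Mul(-33, Rational(1, 8)))) = Mul(47, Add(26, Rational(-33, 8))) = Mul(47, Rational(175, 8)) = Rational(8225, 8)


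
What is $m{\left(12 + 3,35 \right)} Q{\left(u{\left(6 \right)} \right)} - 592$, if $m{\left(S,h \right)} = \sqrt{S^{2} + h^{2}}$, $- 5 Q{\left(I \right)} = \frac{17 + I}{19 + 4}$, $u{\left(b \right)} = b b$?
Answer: $-592 - \frac{53 \sqrt{58}}{23} \approx -609.55$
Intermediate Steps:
$u{\left(b \right)} = b^{2}$
$Q{\left(I \right)} = - \frac{17}{115} - \frac{I}{115}$ ($Q{\left(I \right)} = - \frac{\left(17 + I\right) \frac{1}{19 + 4}}{5} = - \frac{\left(17 + I\right) \frac{1}{23}}{5} = - \frac{\frac{17}{23} + \frac{I}{23}}{5} = - \frac{17}{115} - \frac{I}{115}$)
$m{\left(12 + 3,35 \right)} Q{\left(u{\left(6 \right)} \right)} - 592 = \sqrt{\left(12 + 3\right)^{2} + 35^{2}} \left(- \frac{17}{115} - \frac{6^{2}}{115}\right) - 592 = \sqrt{15^{2} + 1225} \left(- \frac{17}{115} - \frac{36}{115}\right) - 592 = \sqrt{225 + 1225} \left(- \frac{17}{115} - \frac{36}{115}\right) - 592 = \sqrt{1450} \left(- \frac{53}{115}\right) - 592 = 5 \sqrt{58} \left(- \frac{53}{115}\right) - 592 = - \frac{53 \sqrt{58}}{23} - 592 = -592 - \frac{53 \sqrt{58}}{23}$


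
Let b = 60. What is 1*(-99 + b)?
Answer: -39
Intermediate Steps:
1*(-99 + b) = 1*(-99 + 60) = 1*(-39) = -39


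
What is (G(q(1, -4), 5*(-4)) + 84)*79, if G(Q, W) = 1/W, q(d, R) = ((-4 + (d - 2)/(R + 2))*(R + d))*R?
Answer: 132641/20 ≈ 6632.0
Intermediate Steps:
q(d, R) = R*(-4 + (-2 + d)/(2 + R))*(R + d) (q(d, R) = ((-4 + (-2 + d)/(2 + R))*(R + d))*R = R*(-4 + (-2 + d)/(2 + R))*(R + d))
(G(q(1, -4), 5*(-4)) + 84)*79 = (1/(5*(-4)) + 84)*79 = (1/(-20) + 84)*79 = (-1/20 + 84)*79 = (1679/20)*79 = 132641/20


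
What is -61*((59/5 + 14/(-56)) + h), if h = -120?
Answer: 132309/20 ≈ 6615.5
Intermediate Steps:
-61*((59/5 + 14/(-56)) + h) = -61*((59/5 + 14/(-56)) - 120) = -61*((59*(⅕) + 14*(-1/56)) - 120) = -61*((59/5 - ¼) - 120) = -61*(231/20 - 120) = -61*(-2169/20) = 132309/20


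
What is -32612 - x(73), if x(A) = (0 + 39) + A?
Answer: -32724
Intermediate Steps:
x(A) = 39 + A
-32612 - x(73) = -32612 - (39 + 73) = -32612 - 1*112 = -32612 - 112 = -32724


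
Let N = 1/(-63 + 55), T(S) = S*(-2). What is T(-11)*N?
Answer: -11/4 ≈ -2.7500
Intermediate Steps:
T(S) = -2*S
N = -⅛ (N = 1/(-8) = -⅛ ≈ -0.12500)
T(-11)*N = -2*(-11)*(-⅛) = 22*(-⅛) = -11/4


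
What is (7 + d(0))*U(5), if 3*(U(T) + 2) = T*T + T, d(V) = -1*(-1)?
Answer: 64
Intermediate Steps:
d(V) = 1
U(T) = -2 + T/3 + T**2/3 (U(T) = -2 + (T*T + T)/3 = -2 + (T**2 + T)/3 = -2 + (T + T**2)/3 = -2 + (T/3 + T**2/3) = -2 + T/3 + T**2/3)
(7 + d(0))*U(5) = (7 + 1)*(-2 + (1/3)*5 + (1/3)*5**2) = 8*(-2 + 5/3 + (1/3)*25) = 8*(-2 + 5/3 + 25/3) = 8*8 = 64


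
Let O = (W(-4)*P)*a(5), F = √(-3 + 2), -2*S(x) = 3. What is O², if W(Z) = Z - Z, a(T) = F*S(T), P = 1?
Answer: 0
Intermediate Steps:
S(x) = -3/2 (S(x) = -½*3 = -3/2)
F = I (F = √(-1) = I ≈ 1.0*I)
a(T) = -3*I/2 (a(T) = I*(-3/2) = -3*I/2)
W(Z) = 0
O = 0 (O = (0*1)*(-3*I/2) = 0*(-3*I/2) = 0)
O² = 0² = 0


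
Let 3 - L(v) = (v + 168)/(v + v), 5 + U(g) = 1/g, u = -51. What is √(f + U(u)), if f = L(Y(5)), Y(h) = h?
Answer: I*√5025030/510 ≈ 4.3954*I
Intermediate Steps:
U(g) = -5 + 1/g
L(v) = 3 - (168 + v)/(2*v) (L(v) = 3 - (v + 168)/(v + v) = 3 - (168 + v)/(2*v))
f = -143/10 (f = 5/2 - 84/5 = -143/10 ≈ -14.300)
√(f + U(u)) = √(-143/10 + (-5 + 1/(-51))) = √(-143/10 + (-5 - 1/51)) = √(-143/10 - 256/51) = √(-9853/510) = I*√5025030/510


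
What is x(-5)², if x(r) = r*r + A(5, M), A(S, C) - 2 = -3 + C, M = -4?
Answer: 400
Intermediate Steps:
A(S, C) = -1 + C (A(S, C) = 2 + (-3 + C) = -1 + C)
x(r) = -5 + r² (x(r) = r*r + (-1 - 4) = r² - 5 = -5 + r²)
x(-5)² = (-5 + (-5)²)² = (-5 + 25)² = 20² = 400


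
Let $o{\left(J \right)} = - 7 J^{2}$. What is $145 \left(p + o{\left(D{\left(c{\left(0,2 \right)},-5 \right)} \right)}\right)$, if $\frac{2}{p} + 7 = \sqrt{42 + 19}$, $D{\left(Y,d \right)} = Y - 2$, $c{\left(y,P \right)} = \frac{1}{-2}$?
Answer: $- \frac{74095}{12} + \frac{145 \sqrt{61}}{6} \approx -5985.8$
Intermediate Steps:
$c{\left(y,P \right)} = - \frac{1}{2}$
$D{\left(Y,d \right)} = -2 + Y$
$p = \frac{2}{-7 + \sqrt{61}}$ ($p = \frac{2}{-7 + \sqrt{42 + 19}} = \frac{2}{-7 + \sqrt{61}} \approx 2.4684$)
$145 \left(p + o{\left(D{\left(c{\left(0,2 \right)},-5 \right)} \right)}\right) = 145 \left(\left(\frac{7}{6} + \frac{\sqrt{61}}{6}\right) - 7 \left(-2 - \frac{1}{2}\right)^{2}\right) = 145 \left(\left(\frac{7}{6} + \frac{\sqrt{61}}{6}\right) - 7 \left(- \frac{5}{2}\right)^{2}\right) = 145 \left(\left(\frac{7}{6} + \frac{\sqrt{61}}{6}\right) - \frac{175}{4}\right) = 145 \left(- \frac{511}{12} + \frac{\sqrt{61}}{6}\right) = - \frac{74095}{12} + \frac{145 \sqrt{61}}{6}$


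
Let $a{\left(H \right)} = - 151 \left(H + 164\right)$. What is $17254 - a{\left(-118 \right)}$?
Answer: $24200$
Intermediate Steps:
$a{\left(H \right)} = -24764 - 151 H$ ($a{\left(H \right)} = - 151 \left(164 + H\right) = -24764 - 151 H$)
$17254 - a{\left(-118 \right)} = 17254 - \left(-24764 - -17818\right) = 17254 - \left(-24764 + 17818\right) = 17254 - -6946 = 17254 + 6946 = 24200$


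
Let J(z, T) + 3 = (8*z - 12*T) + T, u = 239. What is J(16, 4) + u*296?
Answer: 70825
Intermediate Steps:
J(z, T) = -3 - 11*T + 8*z (J(z, T) = -3 + ((8*z - 12*T) + T) = -3 + ((-12*T + 8*z) + T) = -3 + (-11*T + 8*z) = -3 - 11*T + 8*z)
J(16, 4) + u*296 = (-3 - 11*4 + 8*16) + 239*296 = (-3 - 44 + 128) + 70744 = 81 + 70744 = 70825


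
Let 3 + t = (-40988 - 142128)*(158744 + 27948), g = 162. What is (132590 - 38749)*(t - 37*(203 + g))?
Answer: -3208077120700980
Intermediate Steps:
t = -34186292275 (t = -3 + (-40988 - 142128)*(158744 + 27948) = -3 - 183116*186692 = -3 - 34186292272 = -34186292275)
(132590 - 38749)*(t - 37*(203 + g)) = (132590 - 38749)*(-34186292275 - 37*(203 + 162)) = 93841*(-34186292275 - 37*365) = 93841*(-34186292275 - 13505) = 93841*(-34186305780) = -3208077120700980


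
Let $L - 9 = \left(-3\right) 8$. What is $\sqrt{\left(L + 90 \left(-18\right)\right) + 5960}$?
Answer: $5 \sqrt{173} \approx 65.765$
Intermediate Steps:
$L = -15$ ($L = 9 - 24 = -15$)
$\sqrt{\left(L + 90 \left(-18\right)\right) + 5960} = \sqrt{\left(-15 + 90 \left(-18\right)\right) + 5960} = \sqrt{\left(-15 - 1620\right) + 5960} = \sqrt{-1635 + 5960} = \sqrt{4325} = 5 \sqrt{173}$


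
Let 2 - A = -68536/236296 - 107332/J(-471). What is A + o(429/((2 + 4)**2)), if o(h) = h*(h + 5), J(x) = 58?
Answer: 253407026881/123346512 ≈ 2054.4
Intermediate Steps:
o(h) = h*(5 + h)
A = 1587094231/856573 (A = 2 - (-68536/236296 - 107332/58) = 2 - (-68536*1/236296 - 107332*1/58) = 2 - (-8567/29537 - 53666/29) = 2 - 1*(-1585381085/856573) = 2 + 1585381085/856573 = 1587094231/856573 ≈ 1852.8)
A + o(429/((2 + 4)**2)) = 1587094231/856573 + (429/((2 + 4)**2))*(5 + 429/((2 + 4)**2)) = 1587094231/856573 + (429/(6**2))*(5 + 429/(6**2)) = 1587094231/856573 + (429/36)*(5 + 429/36) = 1587094231/856573 + (429*(1/36))*(5 + 429*(1/36)) = 1587094231/856573 + 143*(5 + 143/12)/12 = 1587094231/856573 + (143/12)*(203/12) = 1587094231/856573 + 29029/144 = 253407026881/123346512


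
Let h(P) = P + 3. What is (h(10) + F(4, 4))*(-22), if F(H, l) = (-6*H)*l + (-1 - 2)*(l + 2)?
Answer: 2222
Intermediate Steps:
h(P) = 3 + P
F(H, l) = -6 - 3*l - 6*H*l (F(H, l) = -6*H*l - 3*(2 + l) = -6*H*l + (-6 - 3*l) = -6 - 3*l - 6*H*l)
(h(10) + F(4, 4))*(-22) = ((3 + 10) + (-6 - 3*4 - 6*4*4))*(-22) = (13 + (-6 - 12 - 96))*(-22) = (13 - 114)*(-22) = -101*(-22) = 2222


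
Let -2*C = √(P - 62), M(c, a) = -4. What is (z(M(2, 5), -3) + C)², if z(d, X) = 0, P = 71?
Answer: 9/4 ≈ 2.2500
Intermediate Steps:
C = -3/2 (C = -√(71 - 62)/2 = -√9/2 = -½*3 = -3/2 ≈ -1.5000)
(z(M(2, 5), -3) + C)² = (0 - 3/2)² = (-3/2)² = 9/4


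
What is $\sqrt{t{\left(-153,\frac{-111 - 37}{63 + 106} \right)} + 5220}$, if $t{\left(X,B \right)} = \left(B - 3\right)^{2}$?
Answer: $\frac{\sqrt{149517445}}{169} \approx 72.353$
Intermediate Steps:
$t{\left(X,B \right)} = \left(-3 + B\right)^{2}$
$\sqrt{t{\left(-153,\frac{-111 - 37}{63 + 106} \right)} + 5220} = \sqrt{\left(-3 + \frac{-111 - 37}{63 + 106}\right)^{2} + 5220} = \sqrt{\left(-3 - \frac{148}{169}\right)^{2} + 5220} = \sqrt{\left(- \frac{655}{169}\right)^{2} + 5220} = \sqrt{\frac{429025}{28561} + 5220} = \sqrt{\frac{149517445}{28561}} = \frac{\sqrt{149517445}}{169}$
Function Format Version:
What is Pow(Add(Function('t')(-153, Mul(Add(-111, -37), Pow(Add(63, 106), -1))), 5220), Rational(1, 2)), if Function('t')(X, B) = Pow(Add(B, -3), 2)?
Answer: Mul(Rational(1, 169), Pow(149517445, Rational(1, 2))) ≈ 72.353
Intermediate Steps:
Function('t')(X, B) = Pow(Add(-3, B), 2)
Pow(Add(Function('t')(-153, Mul(Add(-111, -37), Pow(Add(63, 106), -1))), 5220), Rational(1, 2)) = Pow(Add(Pow(Add(-3, Mul(Add(-111, -37), Pow(Add(63, 106), -1))), 2), 5220), Rational(1, 2)) = Pow(Add(Pow(Add(-3, Mul(-148, Pow(169, -1))), 2), 5220), Rational(1, 2)) = Pow(Add(Pow(Add(-3, Mul(-148, Rational(1, 169))), 2), 5220), Rational(1, 2)) = Pow(Add(Pow(Add(-3, Rational(-148, 169)), 2), 5220), Rational(1, 2)) = Pow(Add(Pow(Rational(-655, 169), 2), 5220), Rational(1, 2)) = Pow(Add(Rational(429025, 28561), 5220), Rational(1, 2)) = Pow(Rational(149517445, 28561), Rational(1, 2)) = Mul(Rational(1, 169), Pow(149517445, Rational(1, 2)))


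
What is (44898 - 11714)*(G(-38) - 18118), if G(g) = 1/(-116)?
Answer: -17435611944/29 ≈ -6.0123e+8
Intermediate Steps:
G(g) = -1/116
(44898 - 11714)*(G(-38) - 18118) = (44898 - 11714)*(-1/116 - 18118) = 33184*(-2101689/116) = -17435611944/29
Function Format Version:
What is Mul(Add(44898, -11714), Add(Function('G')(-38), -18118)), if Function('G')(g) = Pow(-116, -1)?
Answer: Rational(-17435611944, 29) ≈ -6.0123e+8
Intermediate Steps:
Function('G')(g) = Rational(-1, 116)
Mul(Add(44898, -11714), Add(Function('G')(-38), -18118)) = Mul(Add(44898, -11714), Add(Rational(-1, 116), -18118)) = Mul(33184, Rational(-2101689, 116)) = Rational(-17435611944, 29)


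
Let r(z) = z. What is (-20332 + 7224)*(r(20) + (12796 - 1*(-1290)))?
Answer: -184901448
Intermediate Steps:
(-20332 + 7224)*(r(20) + (12796 - 1*(-1290))) = (-20332 + 7224)*(20 + (12796 - 1*(-1290))) = -13108*(20 + (12796 + 1290)) = -13108*(20 + 14086) = -13108*14106 = -184901448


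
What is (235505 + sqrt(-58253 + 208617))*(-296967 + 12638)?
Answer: -66960901145 - 568658*sqrt(37591) ≈ -6.7071e+10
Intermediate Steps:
(235505 + sqrt(-58253 + 208617))*(-296967 + 12638) = (235505 + sqrt(150364))*(-284329) = (235505 + 2*sqrt(37591))*(-284329) = -66960901145 - 568658*sqrt(37591)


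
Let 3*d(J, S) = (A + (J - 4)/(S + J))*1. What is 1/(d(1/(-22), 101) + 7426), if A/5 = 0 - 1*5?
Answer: 2221/16474608 ≈ 0.00013481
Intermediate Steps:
A = -25 (A = 5*(0 - 1*5) = 5*(0 - 5) = 5*(-5) = -25)
d(J, S) = -25/3 + (-4 + J)/(3*(J + S)) (d(J, S) = ((-25 + (J - 4)/(S + J))*1)/3 = ((-25 + (-4 + J)/(J + S))*1)/3 = (-25 + (-4 + J)/(J + S))/3 = -25/3 + (-4 + J)/(3*(J + S)))
1/(d(1/(-22), 101) + 7426) = 1/((-4 - 25*101 - 24/(-22))/(3*(1/(-22) + 101)) + 7426) = 1/((-4 - 2525 - 24*(-1/22))/(3*(-1/22 + 101)) + 7426) = 1/((-4 - 2525 + 12/11)/(3*(2221/22)) + 7426) = 1/((1/3)*(22/2221)*(-27807/11) + 7426) = 1/(-18538/2221 + 7426) = 1/(16474608/2221) = 2221/16474608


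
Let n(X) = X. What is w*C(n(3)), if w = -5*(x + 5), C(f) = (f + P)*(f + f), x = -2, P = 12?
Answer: -1350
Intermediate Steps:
C(f) = 2*f*(12 + f) (C(f) = (f + 12)*(f + f) = (12 + f)*(2*f) = 2*f*(12 + f))
w = -15 (w = -5*(-2 + 5) = -5*3 = -15)
w*C(n(3)) = -30*3*(12 + 3) = -30*3*15 = -15*90 = -1350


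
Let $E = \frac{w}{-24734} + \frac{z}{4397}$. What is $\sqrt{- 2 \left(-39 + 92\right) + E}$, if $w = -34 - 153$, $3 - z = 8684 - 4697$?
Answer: $\frac{19 i \sqrt{3502402883128190}}{108755398} \approx 10.339 i$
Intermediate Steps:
$z = -3984$ ($z = 3 - \left(8684 - 4697\right) = 3 - 3987 = -3984$)
$w = -187$ ($w = -34 - 153 = -187$)
$E = - \frac{97718017}{108755398}$ ($E = - \frac{187}{-24734} - \frac{3984}{4397} = \left(-187\right) \left(- \frac{1}{24734}\right) - \frac{3984}{4397} = \frac{187}{24734} - \frac{3984}{4397} = - \frac{97718017}{108755398} \approx -0.89851$)
$\sqrt{- 2 \left(-39 + 92\right) + E} = \sqrt{- 2 \left(-39 + 92\right) - \frac{97718017}{108755398}} = \sqrt{\left(-2\right) 53 - \frac{97718017}{108755398}} = \sqrt{-106 - \frac{97718017}{108755398}} = \sqrt{- \frac{11625790205}{108755398}} = \frac{19 i \sqrt{3502402883128190}}{108755398}$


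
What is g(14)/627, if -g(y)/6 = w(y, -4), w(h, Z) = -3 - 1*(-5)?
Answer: -4/209 ≈ -0.019139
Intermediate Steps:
w(h, Z) = 2 (w(h, Z) = -3 + 5 = 2)
g(y) = -12 (g(y) = -6*2 = -12)
g(14)/627 = -12/627 = -12*1/627 = -4/209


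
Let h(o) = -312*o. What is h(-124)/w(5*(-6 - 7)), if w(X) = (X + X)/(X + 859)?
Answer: -1181472/5 ≈ -2.3629e+5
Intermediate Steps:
w(X) = 2*X/(859 + X) (w(X) = (2*X)/(859 + X) = 2*X/(859 + X))
h(-124)/w(5*(-6 - 7)) = (-312*(-124))/((2*(5*(-6 - 7))/(859 + 5*(-6 - 7)))) = 38688/((2*(5*(-13))/(859 + 5*(-13)))) = 38688/((2*(-65)/(859 - 65))) = 38688/((2*(-65)/794)) = 38688/((2*(-65)*(1/794))) = 38688/(-65/397) = 38688*(-397/65) = -1181472/5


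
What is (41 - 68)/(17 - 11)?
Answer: -9/2 ≈ -4.5000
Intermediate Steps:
(41 - 68)/(17 - 11) = -27/6 = -27*⅙ = -9/2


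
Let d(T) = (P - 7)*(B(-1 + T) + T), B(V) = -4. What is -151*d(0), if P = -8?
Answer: -9060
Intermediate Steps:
d(T) = 60 - 15*T (d(T) = (-8 - 7)*(-4 + T) = -15*(-4 + T) = 60 - 15*T)
-151*d(0) = -151*(60 - 15*0) = -151*(60 + 0) = -151*60 = -9060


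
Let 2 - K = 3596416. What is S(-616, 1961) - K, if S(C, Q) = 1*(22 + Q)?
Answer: 3598397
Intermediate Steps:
S(C, Q) = 22 + Q
K = -3596414 (K = 2 - 1*3596416 = 2 - 3596416 = -3596414)
S(-616, 1961) - K = (22 + 1961) - 1*(-3596414) = 1983 + 3596414 = 3598397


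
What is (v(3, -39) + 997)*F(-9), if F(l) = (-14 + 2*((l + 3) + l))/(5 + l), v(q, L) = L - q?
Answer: 10505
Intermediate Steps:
F(l) = (-8 + 4*l)/(5 + l) (F(l) = (-14 + 2*((3 + l) + l))/(5 + l) = (-14 + 2*(3 + 2*l))/(5 + l) = (-14 + (6 + 4*l))/(5 + l) = (-8 + 4*l)/(5 + l))
(v(3, -39) + 997)*F(-9) = ((-39 - 1*3) + 997)*(4*(-2 - 9)/(5 - 9)) = ((-39 - 3) + 997)*(4*(-11)/(-4)) = (-42 + 997)*(4*(-1/4)*(-11)) = 955*11 = 10505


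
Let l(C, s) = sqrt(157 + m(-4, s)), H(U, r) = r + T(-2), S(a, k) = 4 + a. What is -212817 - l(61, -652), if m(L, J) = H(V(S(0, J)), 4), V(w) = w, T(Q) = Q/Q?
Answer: -212817 - 9*sqrt(2) ≈ -2.1283e+5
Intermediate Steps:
T(Q) = 1
H(U, r) = 1 + r (H(U, r) = r + 1 = 1 + r)
m(L, J) = 5 (m(L, J) = 1 + 4 = 5)
l(C, s) = 9*sqrt(2) (l(C, s) = sqrt(157 + 5) = sqrt(162) = 9*sqrt(2))
-212817 - l(61, -652) = -212817 - 9*sqrt(2)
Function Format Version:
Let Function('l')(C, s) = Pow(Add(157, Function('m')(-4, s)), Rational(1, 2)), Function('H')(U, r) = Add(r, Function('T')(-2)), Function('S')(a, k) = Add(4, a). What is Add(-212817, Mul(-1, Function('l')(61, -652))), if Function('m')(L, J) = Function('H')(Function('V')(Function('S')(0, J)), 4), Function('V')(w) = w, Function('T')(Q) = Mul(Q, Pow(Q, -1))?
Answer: Add(-212817, Mul(-9, Pow(2, Rational(1, 2)))) ≈ -2.1283e+5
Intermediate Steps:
Function('T')(Q) = 1
Function('H')(U, r) = Add(1, r) (Function('H')(U, r) = Add(r, 1) = Add(1, r))
Function('m')(L, J) = 5 (Function('m')(L, J) = Add(1, 4) = 5)
Function('l')(C, s) = Mul(9, Pow(2, Rational(1, 2))) (Function('l')(C, s) = Pow(Add(157, 5), Rational(1, 2)) = Pow(162, Rational(1, 2)) = Mul(9, Pow(2, Rational(1, 2))))
Add(-212817, Mul(-1, Function('l')(61, -652))) = Add(-212817, Mul(-1, Mul(9, Pow(2, Rational(1, 2))))) = Add(-212817, Mul(-9, Pow(2, Rational(1, 2))))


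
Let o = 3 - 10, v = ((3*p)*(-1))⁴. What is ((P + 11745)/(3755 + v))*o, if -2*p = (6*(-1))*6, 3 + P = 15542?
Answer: -190988/8506811 ≈ -0.022451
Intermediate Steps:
P = 15539 (P = -3 + 15542 = 15539)
p = 18 (p = -6*(-1)*6/2 = -(-3)*6 = -½*(-36) = 18)
v = 8503056 (v = ((3*18)*(-1))⁴ = (54*(-1))⁴ = (-54)⁴ = 8503056)
o = -7
((P + 11745)/(3755 + v))*o = ((15539 + 11745)/(3755 + 8503056))*(-7) = (27284/8506811)*(-7) = -190988/8506811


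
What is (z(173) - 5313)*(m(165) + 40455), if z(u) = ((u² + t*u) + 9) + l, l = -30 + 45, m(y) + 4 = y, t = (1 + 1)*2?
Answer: 1028884512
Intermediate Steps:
t = 4 (t = 2*2 = 4)
m(y) = -4 + y
l = 15
z(u) = 24 + u² + 4*u (z(u) = ((u² + 4*u) + 9) + 15 = (9 + u² + 4*u) + 15 = 24 + u² + 4*u)
(z(173) - 5313)*(m(165) + 40455) = ((24 + 173² + 4*173) - 5313)*((-4 + 165) + 40455) = ((24 + 29929 + 692) - 5313)*(161 + 40455) = (30645 - 5313)*40616 = 25332*40616 = 1028884512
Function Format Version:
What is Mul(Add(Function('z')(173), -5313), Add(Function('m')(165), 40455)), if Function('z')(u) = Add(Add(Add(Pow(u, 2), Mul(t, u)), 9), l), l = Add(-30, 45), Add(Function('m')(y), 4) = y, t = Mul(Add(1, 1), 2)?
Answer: 1028884512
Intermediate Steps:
t = 4 (t = Mul(2, 2) = 4)
Function('m')(y) = Add(-4, y)
l = 15
Function('z')(u) = Add(24, Pow(u, 2), Mul(4, u)) (Function('z')(u) = Add(Add(Add(Pow(u, 2), Mul(4, u)), 9), 15) = Add(Add(9, Pow(u, 2), Mul(4, u)), 15) = Add(24, Pow(u, 2), Mul(4, u)))
Mul(Add(Function('z')(173), -5313), Add(Function('m')(165), 40455)) = Mul(Add(Add(24, Pow(173, 2), Mul(4, 173)), -5313), Add(Add(-4, 165), 40455)) = Mul(Add(Add(24, 29929, 692), -5313), Add(161, 40455)) = Mul(Add(30645, -5313), 40616) = Mul(25332, 40616) = 1028884512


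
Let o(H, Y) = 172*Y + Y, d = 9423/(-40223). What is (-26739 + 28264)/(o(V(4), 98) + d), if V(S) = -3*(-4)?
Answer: 61340075/681931319 ≈ 0.089951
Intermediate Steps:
V(S) = 12
d = -9423/40223 (d = 9423*(-1/40223) = -9423/40223 ≈ -0.23427)
o(H, Y) = 173*Y
(-26739 + 28264)/(o(V(4), 98) + d) = (-26739 + 28264)/(173*98 - 9423/40223) = 1525/(16954 - 9423/40223) = 1525/(681931319/40223) = 1525*(40223/681931319) = 61340075/681931319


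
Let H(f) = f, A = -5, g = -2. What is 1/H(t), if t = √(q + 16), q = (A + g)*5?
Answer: -I*√19/19 ≈ -0.22942*I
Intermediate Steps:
q = -35 (q = (-5 - 2)*5 = -7*5 = -35)
t = I*√19 (t = √(-35 + 16) = √(-19) = I*√19 ≈ 4.3589*I)
1/H(t) = 1/(I*√19) = -I*√19/19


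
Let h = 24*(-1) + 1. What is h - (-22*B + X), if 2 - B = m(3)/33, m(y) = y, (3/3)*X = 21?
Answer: -2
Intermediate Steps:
X = 21
h = -23 (h = -24 + 1 = -23)
B = 21/11 (B = 2 - 3/33 = 2 - 1*1/11 = 2 - 1/11 = 21/11 ≈ 1.9091)
h - (-22*B + X) = -23 - (-22*21/11 + 21) = -23 - (-42 + 21) = -23 - 1*(-21) = -23 + 21 = -2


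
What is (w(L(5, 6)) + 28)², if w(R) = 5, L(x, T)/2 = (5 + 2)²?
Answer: 1089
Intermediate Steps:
L(x, T) = 98 (L(x, T) = 2*(5 + 2)² = 2*7² = 2*49 = 98)
(w(L(5, 6)) + 28)² = (5 + 28)² = 33² = 1089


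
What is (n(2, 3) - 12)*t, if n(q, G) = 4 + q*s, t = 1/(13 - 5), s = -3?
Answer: -7/4 ≈ -1.7500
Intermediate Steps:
t = ⅛ (t = 1/8 = ⅛ ≈ 0.12500)
n(q, G) = 4 - 3*q (n(q, G) = 4 + q*(-3) = 4 - 3*q)
(n(2, 3) - 12)*t = ((4 - 3*2) - 12)*(⅛) = ((4 - 6) - 12)*(⅛) = (-2 - 12)*(⅛) = -14*⅛ = -7/4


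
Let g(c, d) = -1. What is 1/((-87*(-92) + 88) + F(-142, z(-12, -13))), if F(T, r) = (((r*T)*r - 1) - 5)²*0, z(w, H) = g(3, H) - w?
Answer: 1/8092 ≈ 0.00012358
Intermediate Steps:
z(w, H) = -1 - w
F(T, r) = 0 (F(T, r) = (((T*r)*r - 1) - 5)²*0 = ((T*r² - 1) - 5)²*0 = ((-1 + T*r²) - 5)²*0 = (-6 + T*r²)²*0 = 0)
1/((-87*(-92) + 88) + F(-142, z(-12, -13))) = 1/((-87*(-92) + 88) + 0) = 1/((8004 + 88) + 0) = 1/(8092 + 0) = 1/8092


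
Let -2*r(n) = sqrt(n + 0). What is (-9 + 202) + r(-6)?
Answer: 193 - I*sqrt(6)/2 ≈ 193.0 - 1.2247*I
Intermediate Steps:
r(n) = -sqrt(n)/2 (r(n) = -sqrt(n + 0)/2 = -sqrt(n)/2)
(-9 + 202) + r(-6) = (-9 + 202) - I*sqrt(6)/2 = 193 - I*sqrt(6)/2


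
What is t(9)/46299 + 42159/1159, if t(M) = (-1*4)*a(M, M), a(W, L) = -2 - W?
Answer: 2909047/79971 ≈ 36.376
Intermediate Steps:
t(M) = 8 + 4*M (t(M) = (-1*4)*(-2 - M) = -4*(-2 - M) = 8 + 4*M)
t(9)/46299 + 42159/1159 = (8 + 4*9)/46299 + 42159/1159 = (8 + 36)*(1/46299) + 42159*(1/1159) = 44*(1/46299) + 42159/1159 = 4/4209 + 42159/1159 = 2909047/79971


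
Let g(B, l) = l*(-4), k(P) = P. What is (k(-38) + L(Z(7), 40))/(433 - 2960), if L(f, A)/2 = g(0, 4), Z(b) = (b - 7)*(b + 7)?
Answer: 10/361 ≈ 0.027701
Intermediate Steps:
g(B, l) = -4*l
Z(b) = (-7 + b)*(7 + b)
L(f, A) = -32 (L(f, A) = 2*(-4*4) = 2*(-16) = -32)
(k(-38) + L(Z(7), 40))/(433 - 2960) = (-38 - 32)/(433 - 2960) = -70/(-2527) = -70*(-1/2527) = 10/361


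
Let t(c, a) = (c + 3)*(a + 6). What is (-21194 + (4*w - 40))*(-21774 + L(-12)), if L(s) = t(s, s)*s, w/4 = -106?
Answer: 514136460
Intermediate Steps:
t(c, a) = (3 + c)*(6 + a)
w = -424 (w = 4*(-106) = -424)
L(s) = s*(18 + s² + 9*s) (L(s) = (18 + 3*s + 6*s + s*s)*s = (18 + 3*s + 6*s + s²)*s = (18 + s² + 9*s)*s = s*(18 + s² + 9*s))
(-21194 + (4*w - 40))*(-21774 + L(-12)) = (-21194 + (4*(-424) - 40))*(-21774 - 12*(18 + (-12)² + 9*(-12))) = (-21194 + (-1696 - 40))*(-21774 - 12*(18 + 144 - 108)) = (-21194 - 1736)*(-21774 - 12*54) = -22930*(-21774 - 648) = -22930*(-22422) = 514136460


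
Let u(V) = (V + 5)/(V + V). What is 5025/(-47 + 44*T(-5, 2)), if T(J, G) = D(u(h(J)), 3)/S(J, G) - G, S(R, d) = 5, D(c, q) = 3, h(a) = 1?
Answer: -8375/181 ≈ -46.271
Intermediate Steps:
u(V) = (5 + V)/(2*V) (u(V) = (5 + V)/((2*V)) = (5 + V)*(1/(2*V)) = (5 + V)/(2*V))
T(J, G) = ⅗ - G (T(J, G) = 3/5 - G = 3*(⅕) - G = ⅗ - G)
5025/(-47 + 44*T(-5, 2)) = 5025/(-47 + 44*(⅗ - 1*2)) = 5025/(-47 + 44*(⅗ - 2)) = 5025/(-47 + 44*(-7/5)) = 5025/(-47 - 308/5) = 5025/(-543/5) = 5025*(-5/543) = -8375/181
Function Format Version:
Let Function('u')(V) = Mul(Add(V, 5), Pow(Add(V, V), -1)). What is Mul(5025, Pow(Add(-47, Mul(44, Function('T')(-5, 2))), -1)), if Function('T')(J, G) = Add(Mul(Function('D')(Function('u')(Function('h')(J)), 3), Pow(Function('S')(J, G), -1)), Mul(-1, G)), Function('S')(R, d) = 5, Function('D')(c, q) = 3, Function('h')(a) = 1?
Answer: Rational(-8375, 181) ≈ -46.271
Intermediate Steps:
Function('u')(V) = Mul(Rational(1, 2), Pow(V, -1), Add(5, V)) (Function('u')(V) = Mul(Add(5, V), Pow(Mul(2, V), -1)) = Mul(Add(5, V), Mul(Rational(1, 2), Pow(V, -1))) = Mul(Rational(1, 2), Pow(V, -1), Add(5, V)))
Function('T')(J, G) = Add(Rational(3, 5), Mul(-1, G)) (Function('T')(J, G) = Add(Mul(3, Pow(5, -1)), Mul(-1, G)) = Add(Mul(3, Rational(1, 5)), Mul(-1, G)) = Add(Rational(3, 5), Mul(-1, G)))
Mul(5025, Pow(Add(-47, Mul(44, Function('T')(-5, 2))), -1)) = Mul(5025, Pow(Add(-47, Mul(44, Add(Rational(3, 5), Mul(-1, 2)))), -1)) = Mul(5025, Pow(Add(-47, Mul(44, Add(Rational(3, 5), -2))), -1)) = Mul(5025, Pow(Add(-47, Mul(44, Rational(-7, 5))), -1)) = Mul(5025, Pow(Add(-47, Rational(-308, 5)), -1)) = Mul(5025, Pow(Rational(-543, 5), -1)) = Mul(5025, Rational(-5, 543)) = Rational(-8375, 181)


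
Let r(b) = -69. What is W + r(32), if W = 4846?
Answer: 4777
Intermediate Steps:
W + r(32) = 4846 - 69 = 4777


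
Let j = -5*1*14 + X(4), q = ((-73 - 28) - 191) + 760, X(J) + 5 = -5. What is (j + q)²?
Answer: 150544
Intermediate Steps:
X(J) = -10 (X(J) = -5 - 5 = -10)
q = 468 (q = (-101 - 191) + 760 = -292 + 760 = 468)
j = -80 (j = -5*1*14 - 10 = -5*14 - 10 = -70 - 10 = -80)
(j + q)² = (-80 + 468)² = 388² = 150544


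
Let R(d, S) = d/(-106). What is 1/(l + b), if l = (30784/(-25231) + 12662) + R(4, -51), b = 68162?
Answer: 1337243/108079646218 ≈ 1.2373e-5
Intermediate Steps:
R(d, S) = -d/106 (R(d, S) = d*(-1/106) = -d/106)
l = 16930488852/1337243 (l = (30784/(-25231) + 12662) - 1/106*4 = (30784*(-1/25231) + 12662) - 2/53 = (-30784/25231 + 12662) - 2/53 = 319444138/25231 - 2/53 = 16930488852/1337243 ≈ 12661.)
1/(l + b) = 1/(16930488852/1337243 + 68162) = 1/(108079646218/1337243) = 1337243/108079646218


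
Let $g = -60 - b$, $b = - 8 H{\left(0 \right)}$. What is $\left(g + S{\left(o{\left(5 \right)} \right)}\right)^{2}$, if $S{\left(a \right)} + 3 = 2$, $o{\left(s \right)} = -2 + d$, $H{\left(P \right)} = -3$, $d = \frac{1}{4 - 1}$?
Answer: $7225$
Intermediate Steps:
$d = \frac{1}{3} \approx 0.33333$
$b = 24$ ($b = \left(-8\right) \left(-3\right) = 24$)
$o{\left(s \right)} = - \frac{5}{3}$ ($o{\left(s \right)} = -2 + \frac{1}{3} = - \frac{5}{3}$)
$S{\left(a \right)} = -1$ ($S{\left(a \right)} = -3 + 2 = -1$)
$g = -84$ ($g = -60 - 24 = -84$)
$\left(g + S{\left(o{\left(5 \right)} \right)}\right)^{2} = \left(-84 - 1\right)^{2} = \left(-85\right)^{2} = 7225$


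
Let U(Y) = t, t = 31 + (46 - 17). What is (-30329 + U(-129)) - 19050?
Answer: -49319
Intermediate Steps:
t = 60 (t = 31 + 29 = 60)
U(Y) = 60
(-30329 + U(-129)) - 19050 = (-30329 + 60) - 19050 = -30269 - 19050 = -49319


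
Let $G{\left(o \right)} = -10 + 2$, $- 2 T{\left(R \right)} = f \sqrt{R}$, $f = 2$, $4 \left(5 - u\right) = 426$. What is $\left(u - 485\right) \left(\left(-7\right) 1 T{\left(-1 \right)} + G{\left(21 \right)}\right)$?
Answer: $4692 - \frac{8211 i}{2} \approx 4692.0 - 4105.5 i$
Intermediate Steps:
$u = - \frac{203}{2}$ ($u = 5 - \frac{213}{2} = - \frac{203}{2} \approx -101.5$)
$T{\left(R \right)} = - \sqrt{R}$ ($T{\left(R \right)} = - \frac{2 \sqrt{R}}{2} = - \sqrt{R}$)
$G{\left(o \right)} = -8$
$\left(u - 485\right) \left(\left(-7\right) 1 T{\left(-1 \right)} + G{\left(21 \right)}\right) = \left(- \frac{203}{2} - 485\right) \left(\left(-7\right) 1 \left(- \sqrt{-1}\right) - 8\right) = - \frac{1173 \left(- 7 \left(- i\right) - 8\right)}{2} = - \frac{1173 \left(7 i - 8\right)}{2} = - \frac{1173 \left(-8 + 7 i\right)}{2} = 4692 - \frac{8211 i}{2}$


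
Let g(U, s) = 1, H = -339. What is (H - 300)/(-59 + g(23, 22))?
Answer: 639/58 ≈ 11.017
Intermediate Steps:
(H - 300)/(-59 + g(23, 22)) = (-339 - 300)/(-59 + 1) = -639/(-58) = -639*(-1/58) = 639/58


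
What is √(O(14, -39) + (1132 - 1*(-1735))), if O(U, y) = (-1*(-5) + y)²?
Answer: 3*√447 ≈ 63.427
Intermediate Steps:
O(U, y) = (5 + y)²
√(O(14, -39) + (1132 - 1*(-1735))) = √((5 - 39)² + (1132 - 1*(-1735))) = √((-34)² + (1132 + 1735)) = √(1156 + 2867) = √4023 = 3*√447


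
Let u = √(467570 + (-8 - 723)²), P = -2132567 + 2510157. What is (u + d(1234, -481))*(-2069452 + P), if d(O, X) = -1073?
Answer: 1815367926 - 1691862*√1001931 ≈ 1.2187e+8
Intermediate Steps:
P = 377590
u = √1001931 (u = √(467570 + (-731)²) = √(467570 + 534361) = √1001931 ≈ 1001.0)
(u + d(1234, -481))*(-2069452 + P) = (√1001931 - 1073)*(-2069452 + 377590) = (-1073 + √1001931)*(-1691862) = 1815367926 - 1691862*√1001931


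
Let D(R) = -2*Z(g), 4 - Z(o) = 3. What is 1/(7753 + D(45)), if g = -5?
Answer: 1/7751 ≈ 0.00012902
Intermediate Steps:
Z(o) = 1 (Z(o) = 4 - 1*3 = 4 - 3 = 1)
D(R) = -2 (D(R) = -2*1 = -2)
1/(7753 + D(45)) = 1/(7753 - 2) = 1/7751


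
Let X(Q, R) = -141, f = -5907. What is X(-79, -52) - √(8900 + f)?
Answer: -141 - √2993 ≈ -195.71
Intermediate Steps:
X(-79, -52) - √(8900 + f) = -141 - √(8900 - 5907) = -141 - √2993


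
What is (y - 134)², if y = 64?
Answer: 4900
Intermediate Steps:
(y - 134)² = (64 - 134)² = (-70)² = 4900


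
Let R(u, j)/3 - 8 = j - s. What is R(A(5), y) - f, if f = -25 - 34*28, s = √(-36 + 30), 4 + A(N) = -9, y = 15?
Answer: 1046 - 3*I*√6 ≈ 1046.0 - 7.3485*I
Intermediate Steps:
A(N) = -13 (A(N) = -4 - 9 = -13)
s = I*√6 (s = √(-6) = I*√6 ≈ 2.4495*I)
R(u, j) = 24 + 3*j - 3*I*√6 (R(u, j) = 24 + 3*(j - I*√6) = 24 + (3*j - 3*I*√6) = 24 + 3*j - 3*I*√6)
f = -977 (f = -25 - 952 = -977)
R(A(5), y) - f = (24 + 3*15 - 3*I*√6) - 1*(-977) = (24 + 45 - 3*I*√6) + 977 = (69 - 3*I*√6) + 977 = 1046 - 3*I*√6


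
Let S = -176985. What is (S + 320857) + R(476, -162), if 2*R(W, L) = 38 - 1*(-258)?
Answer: 144020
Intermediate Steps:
R(W, L) = 148 (R(W, L) = (38 - 1*(-258))/2 = (38 + 258)/2 = (½)*296 = 148)
(S + 320857) + R(476, -162) = (-176985 + 320857) + 148 = 143872 + 148 = 144020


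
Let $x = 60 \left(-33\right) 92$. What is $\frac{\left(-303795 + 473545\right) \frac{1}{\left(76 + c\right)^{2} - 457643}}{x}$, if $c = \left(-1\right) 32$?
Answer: $\frac{2425}{1185879816} \approx 2.0449 \cdot 10^{-6}$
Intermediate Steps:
$c = -32$
$x = -182160$ ($x = \left(-1980\right) 92 = -182160$)
$\frac{\left(-303795 + 473545\right) \frac{1}{\left(76 + c\right)^{2} - 457643}}{x} = \frac{\left(-303795 + 473545\right) \frac{1}{\left(76 - 32\right)^{2} - 457643}}{-182160} = \frac{169750}{44^{2} - 457643} \left(- \frac{1}{182160}\right) = \frac{169750}{1936 - 457643} \left(- \frac{1}{182160}\right) = \frac{169750}{-455707} \left(- \frac{1}{182160}\right) = 169750 \left(- \frac{1}{455707}\right) \left(- \frac{1}{182160}\right) = \left(- \frac{24250}{65101}\right) \left(- \frac{1}{182160}\right) = \frac{2425}{1185879816}$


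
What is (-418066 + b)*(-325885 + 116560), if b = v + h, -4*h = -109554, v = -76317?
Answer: 195507247425/2 ≈ 9.7754e+10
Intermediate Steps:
h = 54777/2 (h = -¼*(-109554) = 54777/2 ≈ 27389.)
b = -97857/2 (b = -76317 + 54777/2 = -97857/2 ≈ -48929.)
(-418066 + b)*(-325885 + 116560) = (-418066 - 97857/2)*(-325885 + 116560) = -933989/2*(-209325) = 195507247425/2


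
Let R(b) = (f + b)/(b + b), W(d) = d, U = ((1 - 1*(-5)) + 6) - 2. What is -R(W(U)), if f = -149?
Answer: 139/20 ≈ 6.9500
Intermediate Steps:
U = 10 (U = ((1 + 5) + 6) - 2 = (6 + 6) - 2 = 12 - 2 = 10)
R(b) = (-149 + b)/(2*b) (R(b) = (-149 + b)/(b + b) = (-149 + b)/((2*b)) = (-149 + b)*(1/(2*b)) = (-149 + b)/(2*b))
-R(W(U)) = -(-149 + 10)/(2*10) = -(-139)/(2*10) = -1*(-139/20) = 139/20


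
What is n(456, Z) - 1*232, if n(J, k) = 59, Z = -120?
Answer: -173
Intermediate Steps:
n(456, Z) - 1*232 = 59 - 1*232 = 59 - 232 = -173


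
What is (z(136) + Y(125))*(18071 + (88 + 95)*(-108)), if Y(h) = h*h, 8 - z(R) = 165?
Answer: -26187324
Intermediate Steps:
z(R) = -157 (z(R) = 8 - 1*165 = 8 - 165 = -157)
Y(h) = h²
(z(136) + Y(125))*(18071 + (88 + 95)*(-108)) = (-157 + 125²)*(18071 + (88 + 95)*(-108)) = (-157 + 15625)*(18071 + 183*(-108)) = 15468*(18071 - 19764) = 15468*(-1693) = -26187324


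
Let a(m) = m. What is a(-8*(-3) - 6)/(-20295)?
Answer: -2/2255 ≈ -0.00088692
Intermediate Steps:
a(-8*(-3) - 6)/(-20295) = (-8*(-3) - 6)/(-20295) = (24 - 6)*(-1/20295) = 18*(-1/20295) = -2/2255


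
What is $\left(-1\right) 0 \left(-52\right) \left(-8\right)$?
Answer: $0$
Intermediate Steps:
$\left(-1\right) 0 \left(-52\right) \left(-8\right) = 0 \left(-52\right) \left(-8\right) = 0 \left(-8\right) = 0$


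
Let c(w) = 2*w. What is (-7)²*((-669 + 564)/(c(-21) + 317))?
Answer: -1029/55 ≈ -18.709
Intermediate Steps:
(-7)²*((-669 + 564)/(c(-21) + 317)) = (-7)²*((-669 + 564)/(2*(-21) + 317)) = 49*(-105/(-42 + 317)) = 49*(-105/275) = 49*(-105*1/275) = 49*(-21/55) = -1029/55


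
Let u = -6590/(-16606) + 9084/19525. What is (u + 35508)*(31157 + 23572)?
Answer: 315050627231519283/162116075 ≈ 1.9434e+9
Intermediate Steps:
u = 139759327/162116075 (u = -6590*(-1/16606) + 9084*(1/19525) = 3295/8303 + 9084/19525 = 139759327/162116075 ≈ 0.86209)
(u + 35508)*(31157 + 23572) = (139759327/162116075 + 35508)*(31157 + 23572) = (5756557350427/162116075)*54729 = 315050627231519283/162116075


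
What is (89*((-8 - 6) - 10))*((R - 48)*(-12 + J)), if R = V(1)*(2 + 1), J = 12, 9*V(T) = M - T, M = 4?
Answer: 0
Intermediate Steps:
V(T) = 4/9 - T/9 (V(T) = (4 - T)/9 = 4/9 - T/9)
R = 1 (R = (4/9 - ⅑*1)*(2 + 1) = (4/9 - ⅑)*3 = (⅓)*3 = 1)
(89*((-8 - 6) - 10))*((R - 48)*(-12 + J)) = (89*((-8 - 6) - 10))*((1 - 48)*(-12 + 12)) = (89*(-14 - 10))*(-47*0) = (89*(-24))*0 = -2136*0 = 0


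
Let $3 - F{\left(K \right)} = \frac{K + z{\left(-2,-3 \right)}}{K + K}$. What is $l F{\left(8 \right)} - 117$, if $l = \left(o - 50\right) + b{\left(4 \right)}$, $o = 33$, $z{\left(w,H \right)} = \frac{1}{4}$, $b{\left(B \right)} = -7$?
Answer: $- \frac{1413}{8} \approx -176.63$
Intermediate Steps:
$z{\left(w,H \right)} = \frac{1}{4}$
$F{\left(K \right)} = 3 - \frac{\frac{1}{4} + K}{2 K}$ ($F{\left(K \right)} = 3 - \frac{K + \frac{1}{4}}{K + K} = 3 - \frac{\frac{1}{4} + K}{2 K}$)
$l = -24$ ($l = \left(33 - 50\right) - 7 = -17 - 7 = -24$)
$l F{\left(8 \right)} - 117 = - 24 \frac{-1 + 20 \cdot 8}{8 \cdot 8} - 117 = - 24 \cdot \frac{1}{8} \cdot \frac{1}{8} \left(-1 + 160\right) - 117 = - 24 \cdot \frac{1}{8} \cdot \frac{1}{8} \cdot 159 - 117 = \left(-24\right) \frac{159}{64} - 117 = - \frac{477}{8} - 117 = - \frac{1413}{8}$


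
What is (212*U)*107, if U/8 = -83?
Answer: -15062176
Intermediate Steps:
U = -664 (U = 8*(-83) = -664)
(212*U)*107 = (212*(-664))*107 = -140768*107 = -15062176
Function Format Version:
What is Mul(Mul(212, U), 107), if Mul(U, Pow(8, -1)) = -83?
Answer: -15062176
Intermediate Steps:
U = -664 (U = Mul(8, -83) = -664)
Mul(Mul(212, U), 107) = Mul(Mul(212, -664), 107) = Mul(-140768, 107) = -15062176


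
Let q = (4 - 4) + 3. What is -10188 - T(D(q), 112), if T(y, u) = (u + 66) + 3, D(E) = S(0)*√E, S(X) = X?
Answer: -10369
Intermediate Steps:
q = 3 (q = 0 + 3 = 3)
D(E) = 0 (D(E) = 0*√E = 0)
T(y, u) = 69 + u (T(y, u) = (66 + u) + 3 = 69 + u)
-10188 - T(D(q), 112) = -10188 - (69 + 112) = -10188 - 1*181 = -10188 - 181 = -10369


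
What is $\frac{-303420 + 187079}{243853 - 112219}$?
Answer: $- \frac{116341}{131634} \approx -0.88382$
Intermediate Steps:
$\frac{-303420 + 187079}{243853 - 112219} = - \frac{116341}{131634}$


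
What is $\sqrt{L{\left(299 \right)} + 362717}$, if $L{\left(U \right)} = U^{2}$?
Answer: $\sqrt{452118} \approx 672.4$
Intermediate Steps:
$\sqrt{L{\left(299 \right)} + 362717} = \sqrt{299^{2} + 362717} = \sqrt{89401 + 362717} = \sqrt{452118}$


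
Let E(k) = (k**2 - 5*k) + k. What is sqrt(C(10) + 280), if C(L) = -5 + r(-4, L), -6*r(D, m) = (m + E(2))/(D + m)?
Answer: sqrt(9894)/6 ≈ 16.578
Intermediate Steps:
E(k) = k**2 - 4*k
r(D, m) = -(-4 + m)/(6*(D + m)) (r(D, m) = -(m + 2*(-4 + 2))/(6*(D + m)) = -(m + 2*(-2))/(6*(D + m)) = -(m - 4)/(6*(D + m)) = -(-4 + m)/(6*(D + m)))
C(L) = -5 + (4 - L)/(6*(-4 + L))
sqrt(C(10) + 280) = sqrt(-31/6 + 280) = sqrt(1649/6) = sqrt(9894)/6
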